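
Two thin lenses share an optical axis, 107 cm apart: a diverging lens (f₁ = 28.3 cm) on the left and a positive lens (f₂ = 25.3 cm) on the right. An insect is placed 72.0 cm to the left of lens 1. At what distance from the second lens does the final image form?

31.6 cm

Lens 1 is diverging, so f₁ = −28.3 cm.
Lens 1: 1/d_i1 = 1/f₁ − 1/d_o1 = 1/(-28.3) − 1/(72.0) = -0.04922, so d_i1 = -20.32 cm.
The intermediate image is 20.32 cm to the left of lens 1 (virtual), which is 107 − (-20.32) = 127.3 cm to the left of lens 2, so d_o2 = +127.3 cm.
Lens 2: 1/d_i2 = 1/f₂ − 1/d_o2 = 1/(25.3) − 1/(127.3) = 0.03167, so d_i2 = 31.6 cm.
The final image is real, 31.6 cm to the right of lens 2 (overall magnification ≈ -0.070).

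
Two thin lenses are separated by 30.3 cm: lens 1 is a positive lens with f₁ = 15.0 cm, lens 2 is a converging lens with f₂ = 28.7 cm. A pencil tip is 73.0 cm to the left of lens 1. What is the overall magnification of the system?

Lens 1: 1/d_i1 = 1/(15.0) − 1/(73.0) = 0.05297, so d_i1 = 18.88 cm; m₁ = −d_i1/d_o1 = -0.2586.
d_o2 = 30.3 − (18.88) = 11.42 cm.
Lens 2: 1/d_i2 = 1/(28.7) − 1/(11.42) = -0.05272, so d_i2 = -18.97 cm; m₂ = −d_i2/d_o2 = +1.661.
m = m₁·m₂ = (-0.2586)(+1.661) = -0.430.

m = -0.430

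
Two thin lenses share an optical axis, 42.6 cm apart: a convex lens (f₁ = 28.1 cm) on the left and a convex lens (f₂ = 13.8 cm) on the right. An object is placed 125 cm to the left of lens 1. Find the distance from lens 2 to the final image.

11.8 cm

Lens 1: 1/d_i1 = 1/f₁ − 1/d_o1 = 1/(28.1) − 1/(125) = 0.02759, so d_i1 = 36.25 cm.
The intermediate image is 36.25 cm to the right of lens 1, which is 42.6 − (36.25) = 6.350 cm to the left of lens 2, so d_o2 = +6.350 cm.
Lens 2: 1/d_i2 = 1/f₂ − 1/d_o2 = 1/(13.8) − 1/(6.350) = -0.08502, so d_i2 = -11.8 cm.
The final image is virtual, 11.8 cm to the left of lens 2 (overall magnification ≈ -0.54).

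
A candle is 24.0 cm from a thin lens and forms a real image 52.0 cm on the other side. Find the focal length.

Real image ⇒ d_i = +52.0 cm.
1/f = 1/d_o + 1/d_i = 1/(24.0) + 1/(52.0) = 0.06090, so f = 16.4 cm.
Since f is positive, the thin lens is converging.

f = 16.4 cm (converging)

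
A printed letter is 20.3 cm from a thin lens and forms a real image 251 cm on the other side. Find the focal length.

Real image ⇒ d_i = +251 cm.
1/f = 1/d_o + 1/d_i = 1/(20.3) + 1/(251) = 0.05325, so f = 18.8 cm.
Since f is positive, the thin lens is converging.

f = 18.8 cm (converging)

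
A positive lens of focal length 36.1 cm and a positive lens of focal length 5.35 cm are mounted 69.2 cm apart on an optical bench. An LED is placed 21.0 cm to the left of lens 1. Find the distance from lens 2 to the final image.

Lens 1: 1/d_i1 = 1/f₁ − 1/d_o1 = 1/(36.1) − 1/(21.0) = -0.01992, so d_i1 = -50.21 cm.
The intermediate image is 50.21 cm to the left of lens 1 (virtual), which is 69.2 − (-50.21) = 119.4 cm to the left of lens 2, so d_o2 = +119.4 cm.
Lens 2: 1/d_i2 = 1/f₂ − 1/d_o2 = 1/(5.35) − 1/(119.4) = 0.1785, so d_i2 = 5.60 cm.
The final image is real, 5.60 cm to the right of lens 2 (overall magnification ≈ -0.11).

5.60 cm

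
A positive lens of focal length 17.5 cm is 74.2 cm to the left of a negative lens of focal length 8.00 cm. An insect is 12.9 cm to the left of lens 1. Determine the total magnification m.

m = +0.232

Lens 1: 1/d_i1 = 1/(17.5) − 1/(12.9) = -0.02038, so d_i1 = -49.08 cm; m₁ = −d_i1/d_o1 = +3.805.
d_o2 = 74.2 − (-49.08) = 123.3 cm.
f₂ = −8.00 cm (diverging).
Lens 2: 1/d_i2 = 1/(-8.00) − 1/(123.3) = -0.1331, so d_i2 = -7.513 cm; m₂ = −d_i2/d_o2 = +0.06093.
m = m₁·m₂ = (+3.805)(+0.06093) = +0.232.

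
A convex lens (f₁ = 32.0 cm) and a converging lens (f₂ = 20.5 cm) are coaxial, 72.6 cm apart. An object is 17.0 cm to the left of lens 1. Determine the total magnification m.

Lens 1: 1/d_i1 = 1/(32.0) − 1/(17.0) = -0.02757, so d_i1 = -36.27 cm; m₁ = −d_i1/d_o1 = +2.134.
d_o2 = 72.6 − (-36.27) = 108.9 cm.
Lens 2: 1/d_i2 = 1/(20.5) − 1/(108.9) = 0.03960, so d_i2 = 25.25 cm; m₂ = −d_i2/d_o2 = -0.2319.
m = m₁·m₂ = (+2.134)(-0.2319) = -0.495.

m = -0.495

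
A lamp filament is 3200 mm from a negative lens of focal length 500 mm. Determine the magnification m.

m = +0.135

For a negative lens, f = -500 mm.
1/d_i = 1/f − 1/d_o = 1/(-500.0) − 1/(3200) = -0.002312, so d_i = -432.4 mm.
m = −d_i/d_o = −(-432.4)/(3200) = +0.135.
The image is virtual, upright and reduced, on the same side as the object.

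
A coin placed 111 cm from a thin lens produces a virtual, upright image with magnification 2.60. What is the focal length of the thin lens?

m = −d_i/d_o ⇒ d_i = −m·d_o = −(+2.60)·(111) = -288.6 cm.
1/f = 1/d_o + 1/d_i = 1/(111) + 1/(-288.6) = 0.005544, so f = 180 cm.
Since f is positive, the thin lens is converging.

f = 180 cm (converging)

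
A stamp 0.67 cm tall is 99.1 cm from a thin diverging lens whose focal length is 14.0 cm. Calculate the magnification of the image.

m = +0.124

For a diverging lens, f = -14.0 cm.
1/d_i = 1/f − 1/d_o = 1/(-14.00) − 1/(99.1) = -0.08152, so d_i = -12.27 cm.
m = −d_i/d_o = −(-12.27)/(99.1) = +0.124.
The image is virtual, upright and reduced, on the same side as the object.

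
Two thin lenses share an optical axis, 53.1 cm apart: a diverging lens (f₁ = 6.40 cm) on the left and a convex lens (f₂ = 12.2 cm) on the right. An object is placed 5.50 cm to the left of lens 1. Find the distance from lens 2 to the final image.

15.6 cm

Lens 1 is diverging, so f₁ = −6.40 cm.
Lens 1: 1/d_i1 = 1/f₁ − 1/d_o1 = 1/(-6.40) − 1/(5.50) = -0.3381, so d_i1 = -2.958 cm.
The intermediate image is 2.958 cm to the left of lens 1 (virtual), which is 53.1 − (-2.958) = 56.06 cm to the left of lens 2, so d_o2 = +56.06 cm.
Lens 2: 1/d_i2 = 1/f₂ − 1/d_o2 = 1/(12.2) − 1/(56.06) = 0.06413, so d_i2 = 15.6 cm.
The final image is real, 15.6 cm to the right of lens 2 (overall magnification ≈ -0.15).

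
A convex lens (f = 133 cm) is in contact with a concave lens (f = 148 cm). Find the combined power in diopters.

P₁ = 1/f₁ = 1/(1.33 m) = +0.7519 D; P₂ = 1/f₂ = 1/(-1.48 m) = -0.6757 D.
For thin lenses in contact, P = P₁ + P₂ = (+0.7519) + (-0.6757) = +0.0762 D.

P = +0.0762 D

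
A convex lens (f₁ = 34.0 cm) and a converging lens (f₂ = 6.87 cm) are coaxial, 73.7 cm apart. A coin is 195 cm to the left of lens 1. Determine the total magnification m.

m = +0.0566

Lens 1: 1/d_i1 = 1/(34.0) − 1/(195) = 0.02428, so d_i1 = 41.18 cm; m₁ = −d_i1/d_o1 = -0.2112.
d_o2 = 73.7 − (41.18) = 32.52 cm.
Lens 2: 1/d_i2 = 1/(6.87) − 1/(32.52) = 0.1148, so d_i2 = 8.710 cm; m₂ = −d_i2/d_o2 = -0.2678.
m = m₁·m₂ = (-0.2112)(-0.2678) = +0.0566.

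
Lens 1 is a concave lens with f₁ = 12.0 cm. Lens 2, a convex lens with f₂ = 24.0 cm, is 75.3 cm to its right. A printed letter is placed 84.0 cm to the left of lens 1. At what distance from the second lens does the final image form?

Lens 1 is diverging, so f₁ = −12.0 cm.
Lens 1: 1/d_i1 = 1/f₁ − 1/d_o1 = 1/(-12.0) − 1/(84.0) = -0.09524, so d_i1 = -10.50 cm.
The intermediate image is 10.50 cm to the left of lens 1 (virtual), which is 75.3 − (-10.50) = 85.80 cm to the left of lens 2, so d_o2 = +85.80 cm.
Lens 2: 1/d_i2 = 1/f₂ − 1/d_o2 = 1/(24.0) − 1/(85.80) = 0.03001, so d_i2 = 33.3 cm.
The final image is real, 33.3 cm to the right of lens 2 (overall magnification ≈ -0.049).

33.3 cm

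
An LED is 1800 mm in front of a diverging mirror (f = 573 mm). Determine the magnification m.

For a diverging mirror, f = -573 mm.
1/d_i = 1/f − 1/d_o = 1/(-573.0) − 1/(1800) = -0.002301, so d_i = -434.6 mm.
m = −d_i/d_o = −(-434.6)/(1800) = +0.241.
The image is virtual, upright and reduced, behind the mirror.

m = +0.241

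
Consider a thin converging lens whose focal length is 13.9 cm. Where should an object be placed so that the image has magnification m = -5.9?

m = −d_i/d_o ⇒ d_i = −m·d_o.
1/f = 1/d_o + 1/d_i = 1/d_o − 1/(m·d_o) = (1 − 1/m)/d_o, so d_o = f(1 − 1/m) = (13.90)(1 − 1/(-5.9)) = 16.3 cm.

16.3 cm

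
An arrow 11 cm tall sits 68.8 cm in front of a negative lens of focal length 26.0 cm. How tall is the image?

3.02 cm

For a negative lens, f = -26.0 cm.
1/d_i = 1/f − 1/d_o = 1/(-26.00) − 1/(68.8) = -0.05300, so d_i = -18.87 cm.
m = −d_i/d_o = +0.2743.
|h_i| = |m|·h_o = 0.2743 × 11 = 3.02 cm. The image is virtual, upright and reduced, on the same side as the object.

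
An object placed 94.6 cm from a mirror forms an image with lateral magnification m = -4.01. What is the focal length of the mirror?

m = −d_i/d_o ⇒ d_i = −m·d_o = −(-4.01)·(94.6) = 379.3 cm.
1/f = 1/d_o + 1/d_i = 1/(94.6) + 1/(379.3) = 0.01321, so f = 75.7 cm.
Since f is positive, the mirror is concave.

f = 75.7 cm (concave)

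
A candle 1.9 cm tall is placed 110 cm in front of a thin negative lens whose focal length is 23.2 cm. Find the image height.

For a negative lens, f = -23.2 cm.
1/d_i = 1/f − 1/d_o = 1/(-23.20) − 1/(110) = -0.05219, so d_i = -19.16 cm.
m = −d_i/d_o = +0.1742.
|h_i| = |m|·h_o = 0.1742 × 1.9 = 0.331 cm. The image is virtual, upright and reduced, on the same side as the object.

0.331 cm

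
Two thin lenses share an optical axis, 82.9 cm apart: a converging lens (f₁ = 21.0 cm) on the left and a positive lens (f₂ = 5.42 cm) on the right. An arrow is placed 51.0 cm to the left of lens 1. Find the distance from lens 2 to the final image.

6.12 cm

Lens 1: 1/d_i1 = 1/f₁ − 1/d_o1 = 1/(21.0) − 1/(51.0) = 0.02801, so d_i1 = 35.70 cm.
The intermediate image is 35.70 cm to the right of lens 1, which is 82.9 − (35.70) = 47.20 cm to the left of lens 2, so d_o2 = +47.20 cm.
Lens 2: 1/d_i2 = 1/f₂ − 1/d_o2 = 1/(5.42) − 1/(47.20) = 0.1633, so d_i2 = 6.12 cm.
The final image is real, 6.12 cm to the right of lens 2 (overall magnification ≈ 0.091).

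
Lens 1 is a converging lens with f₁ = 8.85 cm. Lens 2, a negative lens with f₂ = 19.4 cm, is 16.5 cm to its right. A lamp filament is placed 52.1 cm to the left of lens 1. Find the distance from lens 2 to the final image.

Lens 1: 1/d_i1 = 1/f₁ − 1/d_o1 = 1/(8.85) − 1/(52.1) = 0.09380, so d_i1 = 10.66 cm.
The intermediate image is 10.66 cm to the right of lens 1, which is 16.5 − (10.66) = 5.840 cm to the left of lens 2, so d_o2 = +5.840 cm.
Lens 2 is diverging, so f₂ = −19.4 cm.
Lens 2: 1/d_i2 = 1/f₂ − 1/d_o2 = 1/(-19.4) − 1/(5.840) = -0.2228, so d_i2 = -4.49 cm.
The final image is virtual, 4.49 cm to the left of lens 2 (overall magnification ≈ -0.16).

4.49 cm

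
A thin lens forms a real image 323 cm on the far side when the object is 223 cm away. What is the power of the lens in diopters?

P = +0.758 D

d_i = +323 cm.
1/f = 1/d_o + 1/d_i = 1/(223) + 1/(323) = 0.007580 cm⁻¹.
f = 131.9 cm = 1.319 m, so P = 1/f = +0.758 D.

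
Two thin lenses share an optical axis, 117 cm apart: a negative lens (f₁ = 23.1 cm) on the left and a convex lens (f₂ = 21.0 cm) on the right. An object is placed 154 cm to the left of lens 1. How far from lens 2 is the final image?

Lens 1 is diverging, so f₁ = −23.1 cm.
Lens 1: 1/d_i1 = 1/f₁ − 1/d_o1 = 1/(-23.1) − 1/(154) = -0.04978, so d_i1 = -20.09 cm.
The intermediate image is 20.09 cm to the left of lens 1 (virtual), which is 117 − (-20.09) = 137.1 cm to the left of lens 2, so d_o2 = +137.1 cm.
Lens 2: 1/d_i2 = 1/f₂ − 1/d_o2 = 1/(21.0) − 1/(137.1) = 0.04033, so d_i2 = 24.8 cm.
The final image is real, 24.8 cm to the right of lens 2 (overall magnification ≈ -0.024).

24.8 cm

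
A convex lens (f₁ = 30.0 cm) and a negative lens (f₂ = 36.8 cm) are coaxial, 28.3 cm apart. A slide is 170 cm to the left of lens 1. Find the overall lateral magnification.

Lens 1: 1/d_i1 = 1/(30.0) − 1/(170) = 0.02745, so d_i1 = 36.43 cm; m₁ = −d_i1/d_o1 = -0.2143.
d_o2 = 28.3 − (36.43) = -8.130 cm (virtual object).
f₂ = −36.8 cm (diverging).
Lens 2: 1/d_i2 = 1/(-36.8) − 1/(-8.130) = 0.09583, so d_i2 = 10.44 cm; m₂ = −d_i2/d_o2 = +1.284.
m = m₁·m₂ = (-0.2143)(+1.284) = -0.275.

m = -0.275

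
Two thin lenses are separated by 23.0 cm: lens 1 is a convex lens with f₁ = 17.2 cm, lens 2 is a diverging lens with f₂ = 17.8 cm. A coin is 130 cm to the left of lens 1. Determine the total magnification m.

m = -0.129

Lens 1: 1/d_i1 = 1/(17.2) − 1/(130) = 0.05045, so d_i1 = 19.82 cm; m₁ = −d_i1/d_o1 = -0.1525.
d_o2 = 23.0 − (19.82) = 3.180 cm.
f₂ = −17.8 cm (diverging).
Lens 2: 1/d_i2 = 1/(-17.8) − 1/(3.180) = -0.3706, so d_i2 = -2.698 cm; m₂ = −d_i2/d_o2 = +0.8484.
m = m₁·m₂ = (-0.1525)(+0.8484) = -0.129.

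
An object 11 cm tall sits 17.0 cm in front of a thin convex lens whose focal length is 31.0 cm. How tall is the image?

24.4 cm

1/d_i = 1/f − 1/d_o = 1/(31.00) − 1/(17.0) = -0.02657, so d_i = -37.64 cm.
m = −d_i/d_o = +2.214.
|h_i| = |m|·h_o = 2.214 × 11 = 24.4 cm. The image is virtual, upright and enlarged, on the same side as the object.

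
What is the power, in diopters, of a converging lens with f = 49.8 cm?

f = 49.8 cm = 0.498 m.
P = 1/f = 1/(0.498 m) = +2.01 D.

P = +2.01 D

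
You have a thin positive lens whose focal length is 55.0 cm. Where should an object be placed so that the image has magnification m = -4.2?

m = −d_i/d_o ⇒ d_i = −m·d_o.
1/f = 1/d_o + 1/d_i = 1/d_o − 1/(m·d_o) = (1 − 1/m)/d_o, so d_o = f(1 − 1/m) = (55.00)(1 − 1/(-4.2)) = 68.1 cm.

68.1 cm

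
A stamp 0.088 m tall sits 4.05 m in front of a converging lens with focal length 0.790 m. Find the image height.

1/d_i = 1/f − 1/d_o = 1/(0.7900) − 1/(4.05) = 1.019, so d_i = 0.9814 m.
m = −d_i/d_o = -0.2423.
|h_i| = |m|·h_o = 0.2423 × 0.088 = 0.0213 m. The image is real, inverted and reduced, on the far side of the lens.

0.0213 m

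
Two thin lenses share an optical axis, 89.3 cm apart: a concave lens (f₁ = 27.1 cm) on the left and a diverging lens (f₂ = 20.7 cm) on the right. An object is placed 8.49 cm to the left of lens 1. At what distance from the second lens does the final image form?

17.0 cm

Lens 1 is diverging, so f₁ = −27.1 cm.
Lens 1: 1/d_i1 = 1/f₁ − 1/d_o1 = 1/(-27.1) − 1/(8.49) = -0.1547, so d_i1 = -6.465 cm.
The intermediate image is 6.465 cm to the left of lens 1 (virtual), which is 89.3 − (-6.465) = 95.77 cm to the left of lens 2, so d_o2 = +95.77 cm.
Lens 2 is diverging, so f₂ = −20.7 cm.
Lens 2: 1/d_i2 = 1/f₂ − 1/d_o2 = 1/(-20.7) − 1/(95.77) = -0.05875, so d_i2 = -17.0 cm.
The final image is virtual, 17.0 cm to the left of lens 2 (overall magnification ≈ 0.14).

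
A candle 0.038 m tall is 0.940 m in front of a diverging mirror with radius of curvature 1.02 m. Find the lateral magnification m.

m = +0.352

f = R/2 = 1.02/2 = 0.5100 m; for a diverging mirror, f = -0.5100 m.
1/d_i = 1/f − 1/d_o = 1/(-0.5100) − 1/(0.940) = -3.025, so d_i = -0.3306 m.
m = −d_i/d_o = −(-0.3306)/(0.940) = +0.352.
The image is virtual, upright and reduced, behind the mirror.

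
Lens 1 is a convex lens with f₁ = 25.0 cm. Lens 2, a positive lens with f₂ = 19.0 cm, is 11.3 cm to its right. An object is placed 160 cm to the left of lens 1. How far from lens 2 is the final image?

9.33 cm

Lens 1: 1/d_i1 = 1/f₁ − 1/d_o1 = 1/(25.0) − 1/(160) = 0.03375, so d_i1 = 29.63 cm.
The intermediate image is 29.63 cm to the right of lens 1, which lies 18.33 cm to the right of lens 2 — a virtual object — so d_o2 = −18.33 cm.
Lens 2: 1/d_i2 = 1/f₂ − 1/d_o2 = 1/(19.0) − 1/(-18.33) = 0.1072, so d_i2 = 9.33 cm.
The final image is real, 9.33 cm to the right of lens 2 (overall magnification ≈ -0.094).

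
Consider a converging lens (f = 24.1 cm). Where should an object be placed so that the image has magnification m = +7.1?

20.7 cm

m = −d_i/d_o ⇒ d_i = −m·d_o.
1/f = 1/d_o + 1/d_i = 1/d_o − 1/(m·d_o) = (1 − 1/m)/d_o, so d_o = f(1 − 1/m) = (24.10)(1 − 1/(+7.1)) = 20.7 cm.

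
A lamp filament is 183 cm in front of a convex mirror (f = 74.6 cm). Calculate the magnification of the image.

For a convex mirror, f = -74.6 cm.
1/d_i = 1/f − 1/d_o = 1/(-74.60) − 1/(183) = -0.01887, so d_i = -53.00 cm.
m = −d_i/d_o = −(-53.00)/(183) = +0.290.
The image is virtual, upright and reduced, behind the mirror.

m = +0.290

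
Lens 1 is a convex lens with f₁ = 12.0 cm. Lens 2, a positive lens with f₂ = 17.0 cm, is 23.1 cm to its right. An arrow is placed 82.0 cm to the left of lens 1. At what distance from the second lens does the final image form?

Lens 1: 1/d_i1 = 1/f₁ − 1/d_o1 = 1/(12.0) − 1/(82.0) = 0.07114, so d_i1 = 14.06 cm.
The intermediate image is 14.06 cm to the right of lens 1, which is 23.1 − (14.06) = 9.040 cm to the left of lens 2, so d_o2 = +9.040 cm.
Lens 2: 1/d_i2 = 1/f₂ − 1/d_o2 = 1/(17.0) − 1/(9.040) = -0.05180, so d_i2 = -19.3 cm.
The final image is virtual, 19.3 cm to the left of lens 2 (overall magnification ≈ -0.37).

19.3 cm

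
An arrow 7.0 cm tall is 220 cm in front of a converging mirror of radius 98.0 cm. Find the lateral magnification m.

f = R/2 = 98.0/2 = 49.00 cm.
1/d_i = 1/f − 1/d_o = 1/(49.00) − 1/(220) = 0.01586, so d_i = 63.04 cm.
m = −d_i/d_o = −(63.04)/(220) = -0.287.
The image is real, inverted and reduced, in front of the mirror.

m = -0.287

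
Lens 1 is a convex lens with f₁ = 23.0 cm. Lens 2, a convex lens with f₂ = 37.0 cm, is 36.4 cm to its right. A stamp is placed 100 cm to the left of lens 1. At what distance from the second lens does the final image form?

Lens 1: 1/d_i1 = 1/f₁ − 1/d_o1 = 1/(23.0) − 1/(100) = 0.03348, so d_i1 = 29.87 cm.
The intermediate image is 29.87 cm to the right of lens 1, which is 36.4 − (29.87) = 6.530 cm to the left of lens 2, so d_o2 = +6.530 cm.
Lens 2: 1/d_i2 = 1/f₂ − 1/d_o2 = 1/(37.0) − 1/(6.530) = -0.1261, so d_i2 = -7.93 cm.
The final image is virtual, 7.93 cm to the left of lens 2 (overall magnification ≈ -0.36).

7.93 cm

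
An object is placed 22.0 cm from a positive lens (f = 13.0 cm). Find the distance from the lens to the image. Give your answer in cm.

Thin-lens equation: 1/s_i = 1/f − 1/s_o = 1/(13.00) − 1/(22.0) = 0.07692 − 0.04545 = 0.03147, so s_i = 31.8 cm.
The image is real, inverted and enlarged, on the far side of the lens.

31.8 cm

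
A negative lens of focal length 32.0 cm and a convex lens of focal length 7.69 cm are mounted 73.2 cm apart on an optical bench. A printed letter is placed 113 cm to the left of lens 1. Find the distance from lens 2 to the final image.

8.34 cm

Lens 1 is diverging, so f₁ = −32.0 cm.
Lens 1: 1/d_i1 = 1/f₁ − 1/d_o1 = 1/(-32.0) − 1/(113) = -0.04010, so d_i1 = -24.94 cm.
The intermediate image is 24.94 cm to the left of lens 1 (virtual), which is 73.2 − (-24.94) = 98.14 cm to the left of lens 2, so d_o2 = +98.14 cm.
Lens 2: 1/d_i2 = 1/f₂ − 1/d_o2 = 1/(7.69) − 1/(98.14) = 0.1198, so d_i2 = 8.34 cm.
The final image is real, 8.34 cm to the right of lens 2 (overall magnification ≈ -0.019).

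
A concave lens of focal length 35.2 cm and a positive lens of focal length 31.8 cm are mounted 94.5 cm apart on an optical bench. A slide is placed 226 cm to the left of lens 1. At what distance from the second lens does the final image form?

42.7 cm

Lens 1 is diverging, so f₁ = −35.2 cm.
Lens 1: 1/d_i1 = 1/f₁ − 1/d_o1 = 1/(-35.2) − 1/(226) = -0.03283, so d_i1 = -30.46 cm.
The intermediate image is 30.46 cm to the left of lens 1 (virtual), which is 94.5 − (-30.46) = 125.0 cm to the left of lens 2, so d_o2 = +125.0 cm.
Lens 2: 1/d_i2 = 1/f₂ − 1/d_o2 = 1/(31.8) − 1/(125.0) = 0.02345, so d_i2 = 42.7 cm.
The final image is real, 42.7 cm to the right of lens 2 (overall magnification ≈ -0.046).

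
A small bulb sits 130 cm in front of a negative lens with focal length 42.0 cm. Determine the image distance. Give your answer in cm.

31.7 cm

For a negative lens, f = -42.0 cm.
Lens equation: 1/q = 1/f − 1/p = 1/(-42.00) − 1/(130) = -0.02381 − 0.007692 = -0.03150, so q = -31.7 cm.
The image is virtual, upright and reduced, on the same side as the object.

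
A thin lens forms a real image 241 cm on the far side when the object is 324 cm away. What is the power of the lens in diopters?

d_i = +241 cm.
1/f = 1/d_o + 1/d_i = 1/(324) + 1/(241) = 0.007236 cm⁻¹.
f = 138.2 cm = 1.382 m, so P = 1/f = +0.724 D.

P = +0.724 D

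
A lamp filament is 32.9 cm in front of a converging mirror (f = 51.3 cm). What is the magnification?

m = +2.79

1/d_i = 1/f − 1/d_o = 1/(51.30) − 1/(32.9) = -0.01090, so d_i = -91.73 cm.
m = −d_i/d_o = −(-91.73)/(32.9) = +2.79.
The image is virtual, upright and enlarged, behind the mirror.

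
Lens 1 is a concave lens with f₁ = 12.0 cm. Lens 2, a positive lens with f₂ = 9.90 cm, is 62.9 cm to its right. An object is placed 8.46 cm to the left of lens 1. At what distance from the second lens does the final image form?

11.6 cm

Lens 1 is diverging, so f₁ = −12.0 cm.
Lens 1: 1/d_i1 = 1/f₁ − 1/d_o1 = 1/(-12.0) − 1/(8.46) = -0.2015, so d_i1 = -4.962 cm.
The intermediate image is 4.962 cm to the left of lens 1 (virtual), which is 62.9 − (-4.962) = 67.86 cm to the left of lens 2, so d_o2 = +67.86 cm.
Lens 2: 1/d_i2 = 1/f₂ − 1/d_o2 = 1/(9.90) − 1/(67.86) = 0.08627, so d_i2 = 11.6 cm.
The final image is real, 11.6 cm to the right of lens 2 (overall magnification ≈ -0.10).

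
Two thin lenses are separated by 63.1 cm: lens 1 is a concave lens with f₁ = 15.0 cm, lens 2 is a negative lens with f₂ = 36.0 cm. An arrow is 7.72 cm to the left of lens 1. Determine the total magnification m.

m = +0.228

f₁ = −15.0 cm (diverging).
Lens 1: 1/d_i1 = 1/(-15.0) − 1/(7.72) = -0.1962, so d_i1 = -5.097 cm; m₁ = −d_i1/d_o1 = +0.6602.
d_o2 = 63.1 − (-5.097) = 68.20 cm.
f₂ = −36.0 cm (diverging).
Lens 2: 1/d_i2 = 1/(-36.0) − 1/(68.20) = -0.04244, so d_i2 = -23.56 cm; m₂ = −d_i2/d_o2 = +0.3455.
m = m₁·m₂ = (+0.6602)(+0.3455) = +0.228.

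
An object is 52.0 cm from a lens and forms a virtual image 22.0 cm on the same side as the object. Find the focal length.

Virtual image ⇒ d_i = −22.0 cm.
1/f = 1/d_o + 1/d_i = 1/(52.0) + 1/(-22.0) = -0.02622, so f = -38.1 cm.
Since f is negative, the lens is diverging.

f = -38.1 cm (diverging)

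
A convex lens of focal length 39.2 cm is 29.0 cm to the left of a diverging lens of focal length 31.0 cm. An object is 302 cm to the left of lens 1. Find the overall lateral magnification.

m = -0.309

Lens 1: 1/d_i1 = 1/(39.2) − 1/(302) = 0.02220, so d_i1 = 45.05 cm; m₁ = −d_i1/d_o1 = -0.1492.
d_o2 = 29.0 − (45.05) = -16.05 cm (virtual object).
f₂ = −31.0 cm (diverging).
Lens 2: 1/d_i2 = 1/(-31.0) − 1/(-16.05) = 0.03005, so d_i2 = 33.28 cm; m₂ = −d_i2/d_o2 = +2.074.
m = m₁·m₂ = (-0.1492)(+2.074) = -0.309.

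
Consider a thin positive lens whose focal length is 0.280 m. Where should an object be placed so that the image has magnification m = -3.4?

0.362 m

m = −d_i/d_o ⇒ d_i = −m·d_o.
1/f = 1/d_o + 1/d_i = 1/d_o − 1/(m·d_o) = (1 − 1/m)/d_o, so d_o = f(1 − 1/m) = (0.2800)(1 − 1/(-3.4)) = 0.362 m.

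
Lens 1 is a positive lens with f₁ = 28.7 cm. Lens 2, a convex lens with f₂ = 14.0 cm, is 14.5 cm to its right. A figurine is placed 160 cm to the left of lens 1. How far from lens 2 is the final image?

8.31 cm

Lens 1: 1/d_i1 = 1/f₁ − 1/d_o1 = 1/(28.7) − 1/(160) = 0.02859, so d_i1 = 34.97 cm.
The intermediate image is 34.97 cm to the right of lens 1, which lies 20.47 cm to the right of lens 2 — a virtual object — so d_o2 = −20.47 cm.
Lens 2: 1/d_i2 = 1/f₂ − 1/d_o2 = 1/(14.0) − 1/(-20.47) = 0.1203, so d_i2 = 8.31 cm.
The final image is real, 8.31 cm to the right of lens 2 (overall magnification ≈ -0.089).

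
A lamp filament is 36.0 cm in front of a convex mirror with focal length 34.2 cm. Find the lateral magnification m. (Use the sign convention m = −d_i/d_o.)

For a convex mirror, f = -34.2 cm.
1/d_i = 1/f − 1/d_o = 1/(-34.20) − 1/(36.0) = -0.05702, so d_i = -17.54 cm.
m = −d_i/d_o = −(-17.54)/(36.0) = +0.487.
The image is virtual, upright and reduced, behind the mirror.

m = +0.487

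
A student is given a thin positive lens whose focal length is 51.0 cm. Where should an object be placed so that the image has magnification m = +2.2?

m = −d_i/d_o ⇒ d_i = −m·d_o.
1/f = 1/d_o + 1/d_i = 1/d_o − 1/(m·d_o) = (1 − 1/m)/d_o, so d_o = f(1 − 1/m) = (51.00)(1 − 1/(+2.2)) = 27.8 cm.

27.8 cm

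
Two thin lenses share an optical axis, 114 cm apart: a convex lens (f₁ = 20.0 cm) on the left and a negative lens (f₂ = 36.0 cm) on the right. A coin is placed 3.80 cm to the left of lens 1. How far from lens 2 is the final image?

27.6 cm

Lens 1: 1/d_i1 = 1/f₁ − 1/d_o1 = 1/(20.0) − 1/(3.80) = -0.2132, so d_i1 = -4.691 cm.
The intermediate image is 4.691 cm to the left of lens 1 (virtual), which is 114 − (-4.691) = 118.7 cm to the left of lens 2, so d_o2 = +118.7 cm.
Lens 2 is diverging, so f₂ = −36.0 cm.
Lens 2: 1/d_i2 = 1/f₂ − 1/d_o2 = 1/(-36.0) − 1/(118.7) = -0.03620, so d_i2 = -27.6 cm.
The final image is virtual, 27.6 cm to the left of lens 2 (overall magnification ≈ 0.29).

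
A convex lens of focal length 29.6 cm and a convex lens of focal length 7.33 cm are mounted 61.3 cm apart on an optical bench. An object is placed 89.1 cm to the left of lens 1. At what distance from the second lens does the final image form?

Lens 1: 1/d_i1 = 1/f₁ − 1/d_o1 = 1/(29.6) − 1/(89.1) = 0.02256, so d_i1 = 44.33 cm.
The intermediate image is 44.33 cm to the right of lens 1, which is 61.3 − (44.33) = 16.97 cm to the left of lens 2, so d_o2 = +16.97 cm.
Lens 2: 1/d_i2 = 1/f₂ − 1/d_o2 = 1/(7.33) − 1/(16.97) = 0.07750, so d_i2 = 12.9 cm.
The final image is real, 12.9 cm to the right of lens 2 (overall magnification ≈ 0.38).

12.9 cm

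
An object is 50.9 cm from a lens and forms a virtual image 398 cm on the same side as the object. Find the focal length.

f = 58.4 cm (converging)

Virtual image ⇒ d_i = −398 cm.
1/f = 1/d_o + 1/d_i = 1/(50.9) + 1/(-398) = 0.01713, so f = 58.4 cm.
Since f is positive, the lens is converging.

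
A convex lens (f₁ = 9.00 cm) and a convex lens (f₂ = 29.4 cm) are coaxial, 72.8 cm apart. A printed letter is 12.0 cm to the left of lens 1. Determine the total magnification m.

m = +11.9

Lens 1: 1/d_i1 = 1/(9.00) − 1/(12.0) = 0.02778, so d_i1 = 36.00 cm; m₁ = −d_i1/d_o1 = -3.000.
d_o2 = 72.8 − (36.00) = 36.80 cm.
Lens 2: 1/d_i2 = 1/(29.4) − 1/(36.80) = 0.006840, so d_i2 = 146.2 cm; m₂ = −d_i2/d_o2 = -3.973.
m = m₁·m₂ = (-3.000)(-3.973) = +11.9.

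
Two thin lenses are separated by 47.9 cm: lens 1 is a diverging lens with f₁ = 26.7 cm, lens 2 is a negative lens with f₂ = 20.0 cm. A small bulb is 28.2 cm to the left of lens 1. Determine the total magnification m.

f₁ = −26.7 cm (diverging).
Lens 1: 1/d_i1 = 1/(-26.7) − 1/(28.2) = -0.07291, so d_i1 = -13.71 cm; m₁ = −d_i1/d_o1 = +0.4862.
d_o2 = 47.9 − (-13.71) = 61.61 cm.
f₂ = −20.0 cm (diverging).
Lens 2: 1/d_i2 = 1/(-20.0) − 1/(61.61) = -0.06623, so d_i2 = -15.10 cm; m₂ = −d_i2/d_o2 = +0.2451.
m = m₁·m₂ = (+0.4862)(+0.2451) = +0.119.

m = +0.119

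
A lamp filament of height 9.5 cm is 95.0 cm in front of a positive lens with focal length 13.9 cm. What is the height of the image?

1.63 cm

1/d_i = 1/f − 1/d_o = 1/(13.90) − 1/(95.0) = 0.06142, so d_i = 16.28 cm.
m = −d_i/d_o = -0.1714.
|h_i| = |m|·h_o = 0.1714 × 9.5 = 1.63 cm. The image is real, inverted and reduced, on the far side of the lens.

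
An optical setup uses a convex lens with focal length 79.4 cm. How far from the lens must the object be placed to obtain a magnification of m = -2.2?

115 cm

m = −d_i/d_o ⇒ d_i = −m·d_o.
1/f = 1/d_o + 1/d_i = 1/d_o − 1/(m·d_o) = (1 − 1/m)/d_o, so d_o = f(1 − 1/m) = (79.40)(1 − 1/(-2.2)) = 115 cm.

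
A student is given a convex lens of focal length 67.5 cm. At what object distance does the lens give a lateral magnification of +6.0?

56.2 cm

m = −d_i/d_o ⇒ d_i = −m·d_o.
1/f = 1/d_o + 1/d_i = 1/d_o − 1/(m·d_o) = (1 − 1/m)/d_o, so d_o = f(1 − 1/m) = (67.50)(1 − 1/(+6.0)) = 56.2 cm.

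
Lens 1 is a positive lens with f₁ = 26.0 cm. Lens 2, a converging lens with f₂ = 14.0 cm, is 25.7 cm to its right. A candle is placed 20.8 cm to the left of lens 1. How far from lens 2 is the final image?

Lens 1: 1/d_i1 = 1/f₁ − 1/d_o1 = 1/(26.0) − 1/(20.8) = -0.009615, so d_i1 = -104.0 cm.
The intermediate image is 104.0 cm to the left of lens 1 (virtual), which is 25.7 − (-104.0) = 129.7 cm to the left of lens 2, so d_o2 = +129.7 cm.
Lens 2: 1/d_i2 = 1/f₂ − 1/d_o2 = 1/(14.0) − 1/(129.7) = 0.06372, so d_i2 = 15.7 cm.
The final image is real, 15.7 cm to the right of lens 2 (overall magnification ≈ -0.61).

15.7 cm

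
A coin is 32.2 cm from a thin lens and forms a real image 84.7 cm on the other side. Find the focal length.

f = 23.3 cm (converging)

Real image ⇒ d_i = +84.7 cm.
1/f = 1/d_o + 1/d_i = 1/(32.2) + 1/(84.7) = 0.04286, so f = 23.3 cm.
Since f is positive, the thin lens is converging.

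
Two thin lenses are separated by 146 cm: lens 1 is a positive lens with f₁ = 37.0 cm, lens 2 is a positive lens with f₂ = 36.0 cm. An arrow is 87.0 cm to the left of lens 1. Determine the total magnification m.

Lens 1: 1/d_i1 = 1/(37.0) − 1/(87.0) = 0.01553, so d_i1 = 64.38 cm; m₁ = −d_i1/d_o1 = -0.7400.
d_o2 = 146 − (64.38) = 81.62 cm.
Lens 2: 1/d_i2 = 1/(36.0) − 1/(81.62) = 0.01553, so d_i2 = 64.41 cm; m₂ = −d_i2/d_o2 = -0.7891.
m = m₁·m₂ = (-0.7400)(-0.7891) = +0.584.

m = +0.584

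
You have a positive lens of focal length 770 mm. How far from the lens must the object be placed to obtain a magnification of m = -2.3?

m = −d_i/d_o ⇒ d_i = −m·d_o.
1/f = 1/d_o + 1/d_i = 1/d_o − 1/(m·d_o) = (1 − 1/m)/d_o, so d_o = f(1 − 1/m) = (770.0)(1 − 1/(-2.3)) = 1100 mm.

1100 mm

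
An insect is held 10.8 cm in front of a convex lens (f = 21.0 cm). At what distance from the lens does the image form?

Lens equation: 1/v = 1/f − 1/u = 1/(21.00) − 1/(10.8) = 0.04762 − 0.09259 = -0.04497, so v = -22.2 cm.
The image is virtual, upright and enlarged, on the same side as the object.

22.2 cm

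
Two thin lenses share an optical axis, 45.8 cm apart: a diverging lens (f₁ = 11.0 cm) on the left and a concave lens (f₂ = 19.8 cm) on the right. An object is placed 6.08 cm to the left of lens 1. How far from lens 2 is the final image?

Lens 1 is diverging, so f₁ = −11.0 cm.
Lens 1: 1/d_i1 = 1/f₁ − 1/d_o1 = 1/(-11.0) − 1/(6.08) = -0.2554, so d_i1 = -3.916 cm.
The intermediate image is 3.916 cm to the left of lens 1 (virtual), which is 45.8 − (-3.916) = 49.72 cm to the left of lens 2, so d_o2 = +49.72 cm.
Lens 2 is diverging, so f₂ = −19.8 cm.
Lens 2: 1/d_i2 = 1/f₂ − 1/d_o2 = 1/(-19.8) − 1/(49.72) = -0.07062, so d_i2 = -14.2 cm.
The final image is virtual, 14.2 cm to the left of lens 2 (overall magnification ≈ 0.18).

14.2 cm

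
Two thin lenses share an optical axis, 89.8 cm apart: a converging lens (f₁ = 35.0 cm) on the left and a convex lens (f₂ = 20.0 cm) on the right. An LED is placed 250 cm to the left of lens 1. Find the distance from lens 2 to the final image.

Lens 1: 1/d_i1 = 1/f₁ − 1/d_o1 = 1/(35.0) − 1/(250) = 0.02457, so d_i1 = 40.70 cm.
The intermediate image is 40.70 cm to the right of lens 1, which is 89.8 − (40.70) = 49.10 cm to the left of lens 2, so d_o2 = +49.10 cm.
Lens 2: 1/d_i2 = 1/f₂ − 1/d_o2 = 1/(20.0) − 1/(49.10) = 0.02963, so d_i2 = 33.7 cm.
The final image is real, 33.7 cm to the right of lens 2 (overall magnification ≈ 0.11).

33.7 cm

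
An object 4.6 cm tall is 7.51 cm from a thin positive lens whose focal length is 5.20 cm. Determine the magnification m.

m = -2.25

1/d_i = 1/f − 1/d_o = 1/(5.200) − 1/(7.51) = 0.05915, so d_i = 16.91 cm.
m = −d_i/d_o = −(16.91)/(7.51) = -2.25.
The image is real, inverted and enlarged, on the far side of the lens.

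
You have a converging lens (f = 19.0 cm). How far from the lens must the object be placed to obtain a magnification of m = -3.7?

24.1 cm

m = −d_i/d_o ⇒ d_i = −m·d_o.
1/f = 1/d_o + 1/d_i = 1/d_o − 1/(m·d_o) = (1 − 1/m)/d_o, so d_o = f(1 − 1/m) = (19.00)(1 − 1/(-3.7)) = 24.1 cm.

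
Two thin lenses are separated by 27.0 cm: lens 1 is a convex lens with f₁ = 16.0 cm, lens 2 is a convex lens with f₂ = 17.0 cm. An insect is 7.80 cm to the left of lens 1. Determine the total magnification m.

Lens 1: 1/d_i1 = 1/(16.0) − 1/(7.80) = -0.06571, so d_i1 = -15.22 cm; m₁ = −d_i1/d_o1 = +1.951.
d_o2 = 27.0 − (-15.22) = 42.22 cm.
Lens 2: 1/d_i2 = 1/(17.0) − 1/(42.22) = 0.03514, so d_i2 = 28.46 cm; m₂ = −d_i2/d_o2 = -0.6741.
m = m₁·m₂ = (+1.951)(-0.6741) = -1.32.

m = -1.32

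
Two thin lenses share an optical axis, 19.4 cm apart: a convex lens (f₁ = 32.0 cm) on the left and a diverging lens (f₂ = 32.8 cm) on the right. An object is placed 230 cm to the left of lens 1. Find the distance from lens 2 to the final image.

Lens 1: 1/d_i1 = 1/f₁ − 1/d_o1 = 1/(32.0) − 1/(230) = 0.02690, so d_i1 = 37.17 cm.
The intermediate image is 37.17 cm to the right of lens 1, which lies 17.77 cm to the right of lens 2 — a virtual object — so d_o2 = −17.77 cm.
Lens 2 is diverging, so f₂ = −32.8 cm.
Lens 2: 1/d_i2 = 1/f₂ − 1/d_o2 = 1/(-32.8) − 1/(-17.77) = 0.02579, so d_i2 = 38.8 cm.
The final image is real, 38.8 cm to the right of lens 2 (overall magnification ≈ -0.35).

38.8 cm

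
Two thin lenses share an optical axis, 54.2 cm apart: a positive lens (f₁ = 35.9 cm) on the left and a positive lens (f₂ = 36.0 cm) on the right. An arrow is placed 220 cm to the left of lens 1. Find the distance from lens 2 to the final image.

16.5 cm

Lens 1: 1/d_i1 = 1/f₁ − 1/d_o1 = 1/(35.9) − 1/(220) = 0.02331, so d_i1 = 42.90 cm.
The intermediate image is 42.90 cm to the right of lens 1, which is 54.2 − (42.90) = 11.30 cm to the left of lens 2, so d_o2 = +11.30 cm.
Lens 2: 1/d_i2 = 1/f₂ − 1/d_o2 = 1/(36.0) − 1/(11.30) = -0.06072, so d_i2 = -16.5 cm.
The final image is virtual, 16.5 cm to the left of lens 2 (overall magnification ≈ -0.28).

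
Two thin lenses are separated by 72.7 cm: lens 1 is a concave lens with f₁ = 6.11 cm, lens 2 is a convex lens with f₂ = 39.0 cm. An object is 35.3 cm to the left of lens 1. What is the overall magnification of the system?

f₁ = −6.11 cm (diverging).
Lens 1: 1/d_i1 = 1/(-6.11) − 1/(35.3) = -0.1920, so d_i1 = -5.208 cm; m₁ = −d_i1/d_o1 = +0.1475.
d_o2 = 72.7 − (-5.208) = 77.91 cm.
Lens 2: 1/d_i2 = 1/(39.0) − 1/(77.91) = 0.01281, so d_i2 = 78.09 cm; m₂ = −d_i2/d_o2 = -1.002.
m = m₁·m₂ = (+0.1475)(-1.002) = -0.148.

m = -0.148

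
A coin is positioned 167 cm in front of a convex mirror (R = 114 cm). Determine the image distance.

42.5 cm

f = R/2 = 114/2 = 57.00 cm; for a convex mirror, f = -57.00 cm.
Mirror equation: 1/q = 1/f − 1/p = 1/(-57.00) − 1/(167) = -0.01754 − 0.005988 = -0.02353, so q = -42.5 cm.
The image is virtual, upright and reduced, behind the mirror.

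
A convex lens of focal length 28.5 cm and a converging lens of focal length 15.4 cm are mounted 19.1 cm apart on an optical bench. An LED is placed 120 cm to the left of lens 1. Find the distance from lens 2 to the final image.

Lens 1: 1/d_i1 = 1/f₁ − 1/d_o1 = 1/(28.5) − 1/(120) = 0.02675, so d_i1 = 37.38 cm.
The intermediate image is 37.38 cm to the right of lens 1, which lies 18.28 cm to the right of lens 2 — a virtual object — so d_o2 = −18.28 cm.
Lens 2: 1/d_i2 = 1/f₂ − 1/d_o2 = 1/(15.4) − 1/(-18.28) = 0.1196, so d_i2 = 8.36 cm.
The final image is real, 8.36 cm to the right of lens 2 (overall magnification ≈ -0.14).

8.36 cm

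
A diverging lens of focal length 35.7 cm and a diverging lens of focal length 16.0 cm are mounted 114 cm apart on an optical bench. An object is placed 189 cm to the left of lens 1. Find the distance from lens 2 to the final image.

Lens 1 is diverging, so f₁ = −35.7 cm.
Lens 1: 1/d_i1 = 1/f₁ − 1/d_o1 = 1/(-35.7) − 1/(189) = -0.03330, so d_i1 = -30.03 cm.
The intermediate image is 30.03 cm to the left of lens 1 (virtual), which is 114 − (-30.03) = 144.0 cm to the left of lens 2, so d_o2 = +144.0 cm.
Lens 2 is diverging, so f₂ = −16.0 cm.
Lens 2: 1/d_i2 = 1/f₂ − 1/d_o2 = 1/(-16.0) − 1/(144.0) = -0.06944, so d_i2 = -14.4 cm.
The final image is virtual, 14.4 cm to the left of lens 2 (overall magnification ≈ 0.016).

14.4 cm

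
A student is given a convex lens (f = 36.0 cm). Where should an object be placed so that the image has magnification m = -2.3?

51.7 cm

m = −d_i/d_o ⇒ d_i = −m·d_o.
1/f = 1/d_o + 1/d_i = 1/d_o − 1/(m·d_o) = (1 − 1/m)/d_o, so d_o = f(1 − 1/m) = (36.00)(1 − 1/(-2.3)) = 51.7 cm.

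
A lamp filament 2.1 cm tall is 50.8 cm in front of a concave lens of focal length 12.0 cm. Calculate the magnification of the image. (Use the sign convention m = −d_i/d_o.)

For a concave lens, f = -12.0 cm.
1/d_i = 1/f − 1/d_o = 1/(-12.00) − 1/(50.8) = -0.1030, so d_i = -9.707 cm.
m = −d_i/d_o = −(-9.707)/(50.8) = +0.191.
The image is virtual, upright and reduced, on the same side as the object.

m = +0.191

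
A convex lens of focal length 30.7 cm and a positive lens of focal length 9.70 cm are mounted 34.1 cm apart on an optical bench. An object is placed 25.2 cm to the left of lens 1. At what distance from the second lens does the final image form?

Lens 1: 1/d_i1 = 1/f₁ − 1/d_o1 = 1/(30.7) − 1/(25.2) = -0.007109, so d_i1 = -140.7 cm.
The intermediate image is 140.7 cm to the left of lens 1 (virtual), which is 34.1 − (-140.7) = 174.8 cm to the left of lens 2, so d_o2 = +174.8 cm.
Lens 2: 1/d_i2 = 1/f₂ − 1/d_o2 = 1/(9.70) − 1/(174.8) = 0.09737, so d_i2 = 10.3 cm.
The final image is real, 10.3 cm to the right of lens 2 (overall magnification ≈ -0.33).

10.3 cm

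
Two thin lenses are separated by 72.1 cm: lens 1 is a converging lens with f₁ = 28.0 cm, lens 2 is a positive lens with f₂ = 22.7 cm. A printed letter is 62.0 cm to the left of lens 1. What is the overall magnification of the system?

m = -11.3

Lens 1: 1/d_i1 = 1/(28.0) − 1/(62.0) = 0.01959, so d_i1 = 51.06 cm; m₁ = −d_i1/d_o1 = -0.8235.
d_o2 = 72.1 − (51.06) = 21.04 cm.
Lens 2: 1/d_i2 = 1/(22.7) − 1/(21.04) = -0.003476, so d_i2 = -287.7 cm; m₂ = −d_i2/d_o2 = +13.67.
m = m₁·m₂ = (-0.8235)(+13.67) = -11.3.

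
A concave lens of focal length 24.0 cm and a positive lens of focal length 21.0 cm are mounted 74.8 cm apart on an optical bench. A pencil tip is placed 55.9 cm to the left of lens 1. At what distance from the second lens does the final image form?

27.2 cm

Lens 1 is diverging, so f₁ = −24.0 cm.
Lens 1: 1/d_i1 = 1/f₁ − 1/d_o1 = 1/(-24.0) − 1/(55.9) = -0.05956, so d_i1 = -16.79 cm.
The intermediate image is 16.79 cm to the left of lens 1 (virtual), which is 74.8 − (-16.79) = 91.59 cm to the left of lens 2, so d_o2 = +91.59 cm.
Lens 2: 1/d_i2 = 1/f₂ − 1/d_o2 = 1/(21.0) − 1/(91.59) = 0.03670, so d_i2 = 27.2 cm.
The final image is real, 27.2 cm to the right of lens 2 (overall magnification ≈ -0.089).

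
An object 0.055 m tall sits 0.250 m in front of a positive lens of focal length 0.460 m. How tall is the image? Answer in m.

0.120 m

1/d_i = 1/f − 1/d_o = 1/(0.4600) − 1/(0.250) = -1.826, so d_i = -0.5476 m.
m = −d_i/d_o = +2.190.
|h_i| = |m|·h_o = 2.190 × 0.055 = 0.120 m. The image is virtual, upright and enlarged, on the same side as the object.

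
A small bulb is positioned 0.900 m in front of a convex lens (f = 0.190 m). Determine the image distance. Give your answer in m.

0.241 m

Thin-lens equation: 1/v = 1/f − 1/u = 1/(0.1900) − 1/(0.900) = 5.263 − 1.111 = 4.152, so v = 0.241 m.
The image is real, inverted and reduced, on the far side of the lens.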